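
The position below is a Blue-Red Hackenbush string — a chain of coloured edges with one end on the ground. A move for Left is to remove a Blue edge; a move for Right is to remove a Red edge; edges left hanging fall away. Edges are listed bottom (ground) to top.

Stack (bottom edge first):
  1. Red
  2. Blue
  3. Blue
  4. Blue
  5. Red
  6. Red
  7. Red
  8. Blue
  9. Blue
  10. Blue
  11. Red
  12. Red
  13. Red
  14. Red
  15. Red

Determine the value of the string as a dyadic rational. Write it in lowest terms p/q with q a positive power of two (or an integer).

-3647/16384

Prefix values for Red Blue Blue Blue Red Red Red Blue Blue Blue Red Red Red Red Red via {L|R} + simplicity:
edge 1 of 15 (Red): { none | 0 } → -1
edge 2 of 15 (Blue): { -1 | 0 } → -1/2
edge 3 of 15 (Blue): { -1; -1/2 | 0 } → -1/4
edge 4 of 15 (Blue): { -1; -1/2; -1/4 | 0 } → -1/8
edge 5 of 15 (Red): { -1; -1/2; -1/4 | -1/8; 0 } → -3/16
edge 6 of 15 (Red): { -1; -1/2; -1/4 | -3/16; -1/8; 0 } → -7/32
edge 7 of 15 (Red): { -1; -1/2; -1/4 | -7/32; -3/16; -1/8; 0 } → -15/64
edge 8 of 15 (Blue): { -1; -1/2; -1/4; -15/64 | -7/32; -3/16; -1/8; 0 } → -29/128
edge 9 of 15 (Blue): { -1; -1/2; -1/4; -15/64; -29/128 | -7/32; -3/16; -1/8; 0 } → -57/256
edge 10 of 15 (Blue): { -1; -1/2; -1/4; -15/64; -29/128; -57/256 | -7/32; -3/16; -1/8; 0 } → -113/512
edge 11 of 15 (Red): { -1; -1/2; -1/4; -15/64; -29/128; -57/256 | -113/512; -7/32; -3/16; -1/8; 0 } → -227/1024
edge 12 of 15 (Red): { -1; -1/2; -1/4; -15/64; -29/128; -57/256 | -227/1024; -113/512; -7/32; -3/16; -1/8; 0 } → -455/2048
edge 13 of 15 (Red): { -1; -1/2; -1/4; -15/64; -29/128; -57/256 | -455/2048; -227/1024; -113/512; -7/32; -3/16; -1/8; 0 } → -911/4096
edge 14 of 15 (Red): { -1; -1/2; -1/4; -15/64; -29/128; -57/256 | -911/4096; -455/2048; -227/1024; -113/512; -7/32; -3/16; -1/8; 0 } → -1823/8192
edge 15 of 15 (Red): { -1; -1/2; -1/4; -15/64; -29/128; -57/256 | -1823/8192; -911/4096; -455/2048; -227/1024; -113/512; -7/32; -3/16; -1/8; 0 } → -3647/16384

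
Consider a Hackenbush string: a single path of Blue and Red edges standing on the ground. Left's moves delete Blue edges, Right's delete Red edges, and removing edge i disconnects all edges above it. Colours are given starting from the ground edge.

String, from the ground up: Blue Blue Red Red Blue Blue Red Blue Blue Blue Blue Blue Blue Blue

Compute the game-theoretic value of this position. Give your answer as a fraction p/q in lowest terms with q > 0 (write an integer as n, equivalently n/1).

5887/4096

edge 1 of 14 (Blue): { 0 | ∅ } → 1
edge 2 of 14 (Blue): { 0, 1 | ∅ } → 2
edge 3 of 14 (Red): { 0, 1 | 2 } → 3/2
edge 4 of 14 (Red): { 0, 1 | 3/2, 2 } → 5/4
edge 5 of 14 (Blue): { 0, 1, 5/4 | 3/2, 2 } → 11/8
edge 6 of 14 (Blue): { 0, 1, 5/4, 11/8 | 3/2, 2 } → 23/16
edge 7 of 14 (Red): { 0, 1, 5/4, 11/8 | 23/16, 3/2, 2 } → 45/32
edge 8 of 14 (Blue): { 0, 1, 5/4, 11/8, 45/32 | 23/16, 3/2, 2 } → 91/64
edge 9 of 14 (Blue): { 0, 1, 5/4, 11/8, 45/32, 91/64 | 23/16, 3/2, 2 } → 183/128
edge 10 of 14 (Blue): { 0, 1, 5/4, 11/8, 45/32, 91/64, 183/128 | 23/16, 3/2, 2 } → 367/256
edge 11 of 14 (Blue): { 0, 1, 5/4, 11/8, 45/32, 91/64, 183/128, 367/256 | 23/16, 3/2, 2 } → 735/512
edge 12 of 14 (Blue): { 0, 1, 5/4, 11/8, 45/32, 91/64, 183/128, 367/256, 735/512 | 23/16, 3/2, 2 } → 1471/1024
edge 13 of 14 (Blue): { 0, 1, 5/4, 11/8, 45/32, 91/64, 183/128, 367/256, 735/512, 1471/1024 | 23/16, 3/2, 2 } → 2943/2048
edge 14 of 14 (Blue): { 0, 1, 5/4, 11/8, 45/32, 91/64, 183/128, 367/256, 735/512, 1471/1024, 2943/2048 | 23/16, 3/2, 2 } → 5887/4096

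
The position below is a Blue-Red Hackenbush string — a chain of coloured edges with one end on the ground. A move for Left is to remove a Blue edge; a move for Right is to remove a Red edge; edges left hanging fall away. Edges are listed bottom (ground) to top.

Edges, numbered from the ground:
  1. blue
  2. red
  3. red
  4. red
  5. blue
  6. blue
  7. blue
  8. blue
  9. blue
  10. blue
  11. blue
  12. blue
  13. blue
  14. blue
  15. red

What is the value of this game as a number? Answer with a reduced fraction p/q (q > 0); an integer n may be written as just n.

Recurse on prefixes of the 15-edge string blue red red red blue blue blue blue blue blue blue blue blue blue red:
b: Left { 0 }, Right { — } ⇒ simplest 1
br: Left { 0 }, Right { 1 } ⇒ simplest 1/2
brr: Left { 0 }, Right { 1/2 1 } ⇒ simplest 1/4
brrr: Left { 0 }, Right { 1/4 1/2 1 } ⇒ simplest 1/8
brrrb: Left { 0 1/8 }, Right { 1/4 1/2 1 } ⇒ simplest 3/16
brrrbb: Left { 0 1/8 3/16 }, Right { 1/4 1/2 1 } ⇒ simplest 7/32
brrrbbb: Left { 0 1/8 3/16 7/32 }, Right { 1/4 1/2 1 } ⇒ simplest 15/64
brrrbbbb: Left { 0 1/8 3/16 7/32 15/64 }, Right { 1/4 1/2 1 } ⇒ simplest 31/128
brrrbbbbb: Left { 0 1/8 3/16 7/32 15/64 31/128 }, Right { 1/4 1/2 1 } ⇒ simplest 63/256
brrrbbbbbb: Left { 0 1/8 3/16 7/32 15/64 31/128 63/256 }, Right { 1/4 1/2 1 } ⇒ simplest 127/512
brrrbbbbbbb: Left { 0 1/8 3/16 7/32 15/64 31/128 63/256 127/512 }, Right { 1/4 1/2 1 } ⇒ simplest 255/1024
brrrbbbbbbbb: Left { 0 1/8 3/16 7/32 15/64 31/128 63/256 127/512 255/1024 }, Right { 1/4 1/2 1 } ⇒ simplest 511/2048
brrrbbbbbbbbb: Left { 0 1/8 3/16 7/32 15/64 31/128 63/256 127/512 255/1024 511/2048 }, Right { 1/4 1/2 1 } ⇒ simplest 1023/4096
brrrbbbbbbbbbb: Left { 0 1/8 3/16 7/32 15/64 31/128 63/256 127/512 255/1024 511/2048 1023/4096 }, Right { 1/4 1/2 1 } ⇒ simplest 2047/8192
brrrbbbbbbbbbbr: Left { 0 1/8 3/16 7/32 15/64 31/128 63/256 127/512 255/1024 511/2048 1023/4096 }, Right { 2047/8192 1/4 1/2 1 } ⇒ simplest 4093/16384

4093/16384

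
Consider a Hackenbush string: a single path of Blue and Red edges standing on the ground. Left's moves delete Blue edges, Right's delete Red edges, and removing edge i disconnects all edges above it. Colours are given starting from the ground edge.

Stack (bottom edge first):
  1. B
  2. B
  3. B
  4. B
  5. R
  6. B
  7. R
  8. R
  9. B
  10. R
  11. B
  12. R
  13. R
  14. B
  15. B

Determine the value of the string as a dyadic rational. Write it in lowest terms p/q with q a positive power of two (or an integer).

7335/2048

val_1 [B]  L=[0]  R=[(no moves)]  = 1
val_2 [BB]  L=[0 1]  R=[(no moves)]  = 2
val_3 [BBB]  L=[0 1 2]  R=[(no moves)]  = 3
val_4 [BBBB]  L=[0 1 2 3]  R=[(no moves)]  = 4
val_5 [BBBBR]  L=[0 1 2 3]  R=[4]  = 7/2
val_6 [BBBBRB]  L=[0 1 2 3 7/2]  R=[4]  = 15/4
val_7 [BBBBRBR]  L=[0 1 2 3 7/2]  R=[15/4 4]  = 29/8
val_8 [BBBBRBRR]  L=[0 1 2 3 7/2]  R=[29/8 15/4 4]  = 57/16
val_9 [BBBBRBRRB]  L=[0 1 2 3 7/2 57/16]  R=[29/8 15/4 4]  = 115/32
val_10 [BBBBRBRRBR]  L=[0 1 2 3 7/2 57/16]  R=[115/32 29/8 15/4 4]  = 229/64
val_11 [BBBBRBRRBRB]  L=[0 1 2 3 7/2 57/16 229/64]  R=[115/32 29/8 15/4 4]  = 459/128
val_12 [BBBBRBRRBRBR]  L=[0 1 2 3 7/2 57/16 229/64]  R=[459/128 115/32 29/8 15/4 4]  = 917/256
val_13 [BBBBRBRRBRBRR]  L=[0 1 2 3 7/2 57/16 229/64]  R=[917/256 459/128 115/32 29/8 15/4 4]  = 1833/512
val_14 [BBBBRBRRBRBRRB]  L=[0 1 2 3 7/2 57/16 229/64 1833/512]  R=[917/256 459/128 115/32 29/8 15/4 4]  = 3667/1024
val_15 [BBBBRBRRBRBRRBB]  L=[0 1 2 3 7/2 57/16 229/64 1833/512 3667/1024]  R=[917/256 459/128 115/32 29/8 15/4 4]  = 7335/2048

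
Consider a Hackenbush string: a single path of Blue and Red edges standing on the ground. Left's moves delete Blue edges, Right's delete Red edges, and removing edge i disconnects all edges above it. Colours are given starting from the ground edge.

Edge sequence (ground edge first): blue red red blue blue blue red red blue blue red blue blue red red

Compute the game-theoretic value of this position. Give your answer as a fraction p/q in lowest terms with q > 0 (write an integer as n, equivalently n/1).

edge 1 of 15 (blue): { 0 | (no moves) } => 1
edge 2 of 15 (red): { 0 | 1 } => 1/2
edge 3 of 15 (red): { 0 | 1/2; 1 } => 1/4
edge 4 of 15 (blue): { 0; 1/4 | 1/2; 1 } => 3/8
edge 5 of 15 (blue): { 0; 1/4; 3/8 | 1/2; 1 } => 7/16
edge 6 of 15 (blue): { 0; 1/4; 3/8; 7/16 | 1/2; 1 } => 15/32
edge 7 of 15 (red): { 0; 1/4; 3/8; 7/16 | 15/32; 1/2; 1 } => 29/64
edge 8 of 15 (red): { 0; 1/4; 3/8; 7/16 | 29/64; 15/32; 1/2; 1 } => 57/128
edge 9 of 15 (blue): { 0; 1/4; 3/8; 7/16; 57/128 | 29/64; 15/32; 1/2; 1 } => 115/256
edge 10 of 15 (blue): { 0; 1/4; 3/8; 7/16; 57/128; 115/256 | 29/64; 15/32; 1/2; 1 } => 231/512
edge 11 of 15 (red): { 0; 1/4; 3/8; 7/16; 57/128; 115/256 | 231/512; 29/64; 15/32; 1/2; 1 } => 461/1024
edge 12 of 15 (blue): { 0; 1/4; 3/8; 7/16; 57/128; 115/256; 461/1024 | 231/512; 29/64; 15/32; 1/2; 1 } => 923/2048
edge 13 of 15 (blue): { 0; 1/4; 3/8; 7/16; 57/128; 115/256; 461/1024; 923/2048 | 231/512; 29/64; 15/32; 1/2; 1 } => 1847/4096
edge 14 of 15 (red): { 0; 1/4; 3/8; 7/16; 57/128; 115/256; 461/1024; 923/2048 | 1847/4096; 231/512; 29/64; 15/32; 1/2; 1 } => 3693/8192
edge 15 of 15 (red): { 0; 1/4; 3/8; 7/16; 57/128; 115/256; 461/1024; 923/2048 | 3693/8192; 1847/4096; 231/512; 29/64; 15/32; 1/2; 1 } => 7385/16384

7385/16384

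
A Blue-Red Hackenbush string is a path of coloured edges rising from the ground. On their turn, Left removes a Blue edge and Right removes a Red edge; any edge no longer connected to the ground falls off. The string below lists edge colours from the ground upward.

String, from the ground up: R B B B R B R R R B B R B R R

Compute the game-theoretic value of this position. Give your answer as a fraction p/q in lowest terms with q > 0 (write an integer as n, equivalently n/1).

Build v(s[:k]) for k = 1..15, string s = R B B B R B R R R B B R B R R.
v_1 [R]  L=[(no moves)]  R=[0]  → -1
v_2 [RB]  L=[-1]  R=[0]  → -1/2
v_3 [RBB]  L=[-1; -1/2]  R=[0]  → -1/4
v_4 [RBBB]  L=[-1; -1/2; -1/4]  R=[0]  → -1/8
v_5 [RBBBR]  L=[-1; -1/2; -1/4]  R=[-1/8; 0]  → -3/16
v_6 [RBBBRB]  L=[-1; -1/2; -1/4; -3/16]  R=[-1/8; 0]  → -5/32
v_7 [RBBBRBR]  L=[-1; -1/2; -1/4; -3/16]  R=[-5/32; -1/8; 0]  → -11/64
v_8 [RBBBRBRR]  L=[-1; -1/2; -1/4; -3/16]  R=[-11/64; -5/32; -1/8; 0]  → -23/128
v_9 [RBBBRBRRR]  L=[-1; -1/2; -1/4; -3/16]  R=[-23/128; -11/64; -5/32; -1/8; 0]  → -47/256
v_10 [RBBBRBRRRB]  L=[-1; -1/2; -1/4; -3/16; -47/256]  R=[-23/128; -11/64; -5/32; -1/8; 0]  → -93/512
v_11 [RBBBRBRRRBB]  L=[-1; -1/2; -1/4; -3/16; -47/256; -93/512]  R=[-23/128; -11/64; -5/32; -1/8; 0]  → -185/1024
v_12 [RBBBRBRRRBBR]  L=[-1; -1/2; -1/4; -3/16; -47/256; -93/512]  R=[-185/1024; -23/128; -11/64; -5/32; -1/8; 0]  → -371/2048
v_13 [RBBBRBRRRBBRB]  L=[-1; -1/2; -1/4; -3/16; -47/256; -93/512; -371/2048]  R=[-185/1024; -23/128; -11/64; -5/32; -1/8; 0]  → -741/4096
v_14 [RBBBRBRRRBBRBR]  L=[-1; -1/2; -1/4; -3/16; -47/256; -93/512; -371/2048]  R=[-741/4096; -185/1024; -23/128; -11/64; -5/32; -1/8; 0]  → -1483/8192
v_15 [RBBBRBRRRBBRBRR]  L=[-1; -1/2; -1/4; -3/16; -47/256; -93/512; -371/2048]  R=[-1483/8192; -741/4096; -185/1024; -23/128; -11/64; -5/32; -1/8; 0]  → -2967/16384

-2967/16384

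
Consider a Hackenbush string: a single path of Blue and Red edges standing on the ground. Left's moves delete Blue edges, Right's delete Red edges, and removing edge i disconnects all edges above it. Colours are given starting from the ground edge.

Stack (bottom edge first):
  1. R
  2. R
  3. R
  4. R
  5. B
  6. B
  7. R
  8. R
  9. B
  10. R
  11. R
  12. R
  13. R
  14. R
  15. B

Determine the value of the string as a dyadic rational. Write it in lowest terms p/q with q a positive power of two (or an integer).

Recurse on prefixes of the 15-edge string R R R R B B R R B R R R R R B:
edge 1 of 15 (R): { none | 0 } so -1
edge 2 of 15 (R): { none | -1, 0 } so -2
edge 3 of 15 (R): { none | -2, -1, 0 } so -3
edge 4 of 15 (R): { none | -3, -2, -1, 0 } so -4
edge 5 of 15 (B): { -4 | -3, -2, -1, 0 } so -7/2
edge 6 of 15 (B): { -4, -7/2 | -3, -2, -1, 0 } so -13/4
edge 7 of 15 (R): { -4, -7/2 | -13/4, -3, -2, -1, 0 } so -27/8
edge 8 of 15 (R): { -4, -7/2 | -27/8, -13/4, -3, -2, -1, 0 } so -55/16
edge 9 of 15 (B): { -4, -7/2, -55/16 | -27/8, -13/4, -3, -2, -1, 0 } so -109/32
edge 10 of 15 (R): { -4, -7/2, -55/16 | -109/32, -27/8, -13/4, -3, -2, -1, 0 } so -219/64
edge 11 of 15 (R): { -4, -7/2, -55/16 | -219/64, -109/32, -27/8, -13/4, -3, -2, -1, 0 } so -439/128
edge 12 of 15 (R): { -4, -7/2, -55/16 | -439/128, -219/64, -109/32, -27/8, -13/4, -3, -2, -1, 0 } so -879/256
edge 13 of 15 (R): { -4, -7/2, -55/16 | -879/256, -439/128, -219/64, -109/32, -27/8, -13/4, -3, -2, -1, 0 } so -1759/512
edge 14 of 15 (R): { -4, -7/2, -55/16 | -1759/512, -879/256, -439/128, -219/64, -109/32, -27/8, -13/4, -3, -2, -1, 0 } so -3519/1024
edge 15 of 15 (B): { -4, -7/2, -55/16, -3519/1024 | -1759/512, -879/256, -439/128, -219/64, -109/32, -27/8, -13/4, -3, -2, -1, 0 } so -7037/2048

-7037/2048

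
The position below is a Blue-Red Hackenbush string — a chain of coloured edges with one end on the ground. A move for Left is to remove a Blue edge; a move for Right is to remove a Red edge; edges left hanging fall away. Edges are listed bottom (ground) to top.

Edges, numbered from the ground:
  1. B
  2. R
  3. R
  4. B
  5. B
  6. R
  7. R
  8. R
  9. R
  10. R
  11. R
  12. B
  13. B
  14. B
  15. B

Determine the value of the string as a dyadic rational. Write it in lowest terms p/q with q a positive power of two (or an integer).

Recurse on prefixes of the 15-edge string B R R B B R R R R R R B B B B:
G(B) = { 0 | · } → 1
G(BR) = { 0 | 1 } → 1/2
G(BRR) = { 0 | 1/2, 1 } → 1/4
G(BRRB) = { 0, 1/4 | 1/2, 1 } → 3/8
G(BRRBB) = { 0, 1/4, 3/8 | 1/2, 1 } → 7/16
G(BRRBBR) = { 0, 1/4, 3/8 | 7/16, 1/2, 1 } → 13/32
G(BRRBBRR) = { 0, 1/4, 3/8 | 13/32, 7/16, 1/2, 1 } → 25/64
G(BRRBBRRR) = { 0, 1/4, 3/8 | 25/64, 13/32, 7/16, 1/2, 1 } → 49/128
G(BRRBBRRRR) = { 0, 1/4, 3/8 | 49/128, 25/64, 13/32, 7/16, 1/2, 1 } → 97/256
G(BRRBBRRRRR) = { 0, 1/4, 3/8 | 97/256, 49/128, 25/64, 13/32, 7/16, 1/2, 1 } → 193/512
G(BRRBBRRRRRR) = { 0, 1/4, 3/8 | 193/512, 97/256, 49/128, 25/64, 13/32, 7/16, 1/2, 1 } → 385/1024
G(BRRBBRRRRRRB) = { 0, 1/4, 3/8, 385/1024 | 193/512, 97/256, 49/128, 25/64, 13/32, 7/16, 1/2, 1 } → 771/2048
G(BRRBBRRRRRRBB) = { 0, 1/4, 3/8, 385/1024, 771/2048 | 193/512, 97/256, 49/128, 25/64, 13/32, 7/16, 1/2, 1 } → 1543/4096
G(BRRBBRRRRRRBBB) = { 0, 1/4, 3/8, 385/1024, 771/2048, 1543/4096 | 193/512, 97/256, 49/128, 25/64, 13/32, 7/16, 1/2, 1 } → 3087/8192
G(BRRBBRRRRRRBBBB) = { 0, 1/4, 3/8, 385/1024, 771/2048, 1543/4096, 3087/8192 | 193/512, 97/256, 49/128, 25/64, 13/32, 7/16, 1/2, 1 } → 6175/16384

6175/16384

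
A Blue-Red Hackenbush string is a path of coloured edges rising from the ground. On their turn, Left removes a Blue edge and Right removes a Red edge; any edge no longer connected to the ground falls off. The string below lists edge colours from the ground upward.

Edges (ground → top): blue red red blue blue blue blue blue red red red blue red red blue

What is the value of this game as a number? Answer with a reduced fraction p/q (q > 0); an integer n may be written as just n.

Prefix values for blue red red blue blue blue blue blue red red red blue red red blue via {L|R} + simplicity:
b: Left { 0 }, Right { (no moves) } — simplest 1
br: Left { 0 }, Right { 1 } — simplest 1/2
brr: Left { 0 }, Right { 1/2 1 } — simplest 1/4
brrb: Left { 0 1/4 }, Right { 1/2 1 } — simplest 3/8
brrbb: Left { 0 1/4 3/8 }, Right { 1/2 1 } — simplest 7/16
brrbbb: Left { 0 1/4 3/8 7/16 }, Right { 1/2 1 } — simplest 15/32
brrbbbb: Left { 0 1/4 3/8 7/16 15/32 }, Right { 1/2 1 } — simplest 31/64
brrbbbbb: Left { 0 1/4 3/8 7/16 15/32 31/64 }, Right { 1/2 1 } — simplest 63/128
brrbbbbbr: Left { 0 1/4 3/8 7/16 15/32 31/64 }, Right { 63/128 1/2 1 } — simplest 125/256
brrbbbbbrr: Left { 0 1/4 3/8 7/16 15/32 31/64 }, Right { 125/256 63/128 1/2 1 } — simplest 249/512
brrbbbbbrrr: Left { 0 1/4 3/8 7/16 15/32 31/64 }, Right { 249/512 125/256 63/128 1/2 1 } — simplest 497/1024
brrbbbbbrrrb: Left { 0 1/4 3/8 7/16 15/32 31/64 497/1024 }, Right { 249/512 125/256 63/128 1/2 1 } — simplest 995/2048
brrbbbbbrrrbr: Left { 0 1/4 3/8 7/16 15/32 31/64 497/1024 }, Right { 995/2048 249/512 125/256 63/128 1/2 1 } — simplest 1989/4096
brrbbbbbrrrbrr: Left { 0 1/4 3/8 7/16 15/32 31/64 497/1024 }, Right { 1989/4096 995/2048 249/512 125/256 63/128 1/2 1 } — simplest 3977/8192
brrbbbbbrrrbrrb: Left { 0 1/4 3/8 7/16 15/32 31/64 497/1024 3977/8192 }, Right { 1989/4096 995/2048 249/512 125/256 63/128 1/2 1 } — simplest 7955/16384

7955/16384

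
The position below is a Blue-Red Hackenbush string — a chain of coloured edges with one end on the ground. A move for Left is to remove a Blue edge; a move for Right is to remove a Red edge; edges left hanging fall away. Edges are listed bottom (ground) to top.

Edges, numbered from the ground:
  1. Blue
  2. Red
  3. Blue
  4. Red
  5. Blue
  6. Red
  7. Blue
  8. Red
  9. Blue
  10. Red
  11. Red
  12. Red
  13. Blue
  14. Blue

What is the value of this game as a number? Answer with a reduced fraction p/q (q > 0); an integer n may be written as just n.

5447/8192

edge 1 of 14 (Blue): { 0 | none } => 1
edge 2 of 14 (Red): { 0 | 1 } => 1/2
edge 3 of 14 (Blue): { 0,1/2 | 1 } => 3/4
edge 4 of 14 (Red): { 0,1/2 | 3/4,1 } => 5/8
edge 5 of 14 (Blue): { 0,1/2,5/8 | 3/4,1 } => 11/16
edge 6 of 14 (Red): { 0,1/2,5/8 | 11/16,3/4,1 } => 21/32
edge 7 of 14 (Blue): { 0,1/2,5/8,21/32 | 11/16,3/4,1 } => 43/64
edge 8 of 14 (Red): { 0,1/2,5/8,21/32 | 43/64,11/16,3/4,1 } => 85/128
edge 9 of 14 (Blue): { 0,1/2,5/8,21/32,85/128 | 43/64,11/16,3/4,1 } => 171/256
edge 10 of 14 (Red): { 0,1/2,5/8,21/32,85/128 | 171/256,43/64,11/16,3/4,1 } => 341/512
edge 11 of 14 (Red): { 0,1/2,5/8,21/32,85/128 | 341/512,171/256,43/64,11/16,3/4,1 } => 681/1024
edge 12 of 14 (Red): { 0,1/2,5/8,21/32,85/128 | 681/1024,341/512,171/256,43/64,11/16,3/4,1 } => 1361/2048
edge 13 of 14 (Blue): { 0,1/2,5/8,21/32,85/128,1361/2048 | 681/1024,341/512,171/256,43/64,11/16,3/4,1 } => 2723/4096
edge 14 of 14 (Blue): { 0,1/2,5/8,21/32,85/128,1361/2048,2723/4096 | 681/1024,341/512,171/256,43/64,11/16,3/4,1 } => 5447/8192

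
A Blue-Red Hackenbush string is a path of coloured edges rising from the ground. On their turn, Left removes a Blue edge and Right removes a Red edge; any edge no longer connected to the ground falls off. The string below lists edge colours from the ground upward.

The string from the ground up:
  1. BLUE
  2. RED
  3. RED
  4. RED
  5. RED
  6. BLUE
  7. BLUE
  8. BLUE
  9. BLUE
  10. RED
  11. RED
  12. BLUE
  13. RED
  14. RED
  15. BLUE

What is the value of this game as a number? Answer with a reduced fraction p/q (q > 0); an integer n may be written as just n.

edge 1 of 15 (BLUE): { 0 | (no moves) } -> 1
edge 2 of 15 (RED): { 0 | 1 } -> 1/2
edge 3 of 15 (RED): { 0 | 1/2 1 } -> 1/4
edge 4 of 15 (RED): { 0 | 1/4 1/2 1 } -> 1/8
edge 5 of 15 (RED): { 0 | 1/8 1/4 1/2 1 } -> 1/16
edge 6 of 15 (BLUE): { 0 1/16 | 1/8 1/4 1/2 1 } -> 3/32
edge 7 of 15 (BLUE): { 0 1/16 3/32 | 1/8 1/4 1/2 1 } -> 7/64
edge 8 of 15 (BLUE): { 0 1/16 3/32 7/64 | 1/8 1/4 1/2 1 } -> 15/128
edge 9 of 15 (BLUE): { 0 1/16 3/32 7/64 15/128 | 1/8 1/4 1/2 1 } -> 31/256
edge 10 of 15 (RED): { 0 1/16 3/32 7/64 15/128 | 31/256 1/8 1/4 1/2 1 } -> 61/512
edge 11 of 15 (RED): { 0 1/16 3/32 7/64 15/128 | 61/512 31/256 1/8 1/4 1/2 1 } -> 121/1024
edge 12 of 15 (BLUE): { 0 1/16 3/32 7/64 15/128 121/1024 | 61/512 31/256 1/8 1/4 1/2 1 } -> 243/2048
edge 13 of 15 (RED): { 0 1/16 3/32 7/64 15/128 121/1024 | 243/2048 61/512 31/256 1/8 1/4 1/2 1 } -> 485/4096
edge 14 of 15 (RED): { 0 1/16 3/32 7/64 15/128 121/1024 | 485/4096 243/2048 61/512 31/256 1/8 1/4 1/2 1 } -> 969/8192
edge 15 of 15 (BLUE): { 0 1/16 3/32 7/64 15/128 121/1024 969/8192 | 485/4096 243/2048 61/512 31/256 1/8 1/4 1/2 1 } -> 1939/16384

1939/16384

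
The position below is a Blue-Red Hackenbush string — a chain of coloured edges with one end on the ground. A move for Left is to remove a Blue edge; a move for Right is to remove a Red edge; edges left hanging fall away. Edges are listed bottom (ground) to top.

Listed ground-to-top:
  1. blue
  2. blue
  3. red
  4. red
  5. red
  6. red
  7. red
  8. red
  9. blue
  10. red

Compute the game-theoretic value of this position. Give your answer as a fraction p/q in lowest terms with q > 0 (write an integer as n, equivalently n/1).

edge 1 of 10 (blue): { 0 |  } gives 1
edge 2 of 10 (blue): { 0,1 |  } gives 2
edge 3 of 10 (red): { 0,1 | 2 } gives 3/2
edge 4 of 10 (red): { 0,1 | 3/2,2 } gives 5/4
edge 5 of 10 (red): { 0,1 | 5/4,3/2,2 } gives 9/8
edge 6 of 10 (red): { 0,1 | 9/8,5/4,3/2,2 } gives 17/16
edge 7 of 10 (red): { 0,1 | 17/16,9/8,5/4,3/2,2 } gives 33/32
edge 8 of 10 (red): { 0,1 | 33/32,17/16,9/8,5/4,3/2,2 } gives 65/64
edge 9 of 10 (blue): { 0,1,65/64 | 33/32,17/16,9/8,5/4,3/2,2 } gives 131/128
edge 10 of 10 (red): { 0,1,65/64 | 131/128,33/32,17/16,9/8,5/4,3/2,2 } gives 261/256

261/256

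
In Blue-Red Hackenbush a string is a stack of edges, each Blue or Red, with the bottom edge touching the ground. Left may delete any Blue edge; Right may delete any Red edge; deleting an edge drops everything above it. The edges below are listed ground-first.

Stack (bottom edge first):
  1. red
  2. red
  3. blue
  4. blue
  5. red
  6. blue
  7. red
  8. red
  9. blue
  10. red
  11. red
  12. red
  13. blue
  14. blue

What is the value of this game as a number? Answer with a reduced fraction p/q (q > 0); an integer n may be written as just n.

-5561/4096

r: Left { · }, Right { 0 } — simplest -1
rr: Left { · }, Right { -1,0 } — simplest -2
rrb: Left { -2 }, Right { -1,0 } — simplest -3/2
rrbb: Left { -2,-3/2 }, Right { -1,0 } — simplest -5/4
rrbbr: Left { -2,-3/2 }, Right { -5/4,-1,0 } — simplest -11/8
rrbbrb: Left { -2,-3/2,-11/8 }, Right { -5/4,-1,0 } — simplest -21/16
rrbbrbr: Left { -2,-3/2,-11/8 }, Right { -21/16,-5/4,-1,0 } — simplest -43/32
rrbbrbrr: Left { -2,-3/2,-11/8 }, Right { -43/32,-21/16,-5/4,-1,0 } — simplest -87/64
rrbbrbrrb: Left { -2,-3/2,-11/8,-87/64 }, Right { -43/32,-21/16,-5/4,-1,0 } — simplest -173/128
rrbbrbrrbr: Left { -2,-3/2,-11/8,-87/64 }, Right { -173/128,-43/32,-21/16,-5/4,-1,0 } — simplest -347/256
rrbbrbrrbrr: Left { -2,-3/2,-11/8,-87/64 }, Right { -347/256,-173/128,-43/32,-21/16,-5/4,-1,0 } — simplest -695/512
rrbbrbrrbrrr: Left { -2,-3/2,-11/8,-87/64 }, Right { -695/512,-347/256,-173/128,-43/32,-21/16,-5/4,-1,0 } — simplest -1391/1024
rrbbrbrrbrrrb: Left { -2,-3/2,-11/8,-87/64,-1391/1024 }, Right { -695/512,-347/256,-173/128,-43/32,-21/16,-5/4,-1,0 } — simplest -2781/2048
rrbbrbrrbrrrbb: Left { -2,-3/2,-11/8,-87/64,-1391/1024,-2781/2048 }, Right { -695/512,-347/256,-173/128,-43/32,-21/16,-5/4,-1,0 } — simplest -5561/4096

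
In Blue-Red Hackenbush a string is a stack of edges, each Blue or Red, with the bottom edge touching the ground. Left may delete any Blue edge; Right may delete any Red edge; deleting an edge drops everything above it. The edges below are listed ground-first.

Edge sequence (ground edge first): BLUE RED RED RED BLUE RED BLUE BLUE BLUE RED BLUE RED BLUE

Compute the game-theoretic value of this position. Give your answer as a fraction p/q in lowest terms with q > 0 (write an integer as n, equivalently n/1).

1 of 13 · B · max L 0 · min R +∞ → 1
2 of 13 · BR · max L 0 · min R 1 → 1/2
3 of 13 · BRR · max L 0 · min R 1/2 → 1/4
4 of 13 · BRRR · max L 0 · min R 1/4 → 1/8
5 of 13 · BRRRB · max L 1/8 · min R 1/4 → 3/16
6 of 13 · BRRRBR · max L 1/8 · min R 3/16 → 5/32
7 of 13 · BRRRBRB · max L 5/32 · min R 3/16 → 11/64
8 of 13 · BRRRBRBB · max L 11/64 · min R 3/16 → 23/128
9 of 13 · BRRRBRBBB · max L 23/128 · min R 3/16 → 47/256
10 of 13 · BRRRBRBBBR · max L 23/128 · min R 47/256 → 93/512
11 of 13 · BRRRBRBBBRB · max L 93/512 · min R 47/256 → 187/1024
12 of 13 · BRRRBRBBBRBR · max L 93/512 · min R 187/1024 → 373/2048
13 of 13 · BRRRBRBBBRBRB · max L 373/2048 · min R 187/1024 → 747/4096

747/4096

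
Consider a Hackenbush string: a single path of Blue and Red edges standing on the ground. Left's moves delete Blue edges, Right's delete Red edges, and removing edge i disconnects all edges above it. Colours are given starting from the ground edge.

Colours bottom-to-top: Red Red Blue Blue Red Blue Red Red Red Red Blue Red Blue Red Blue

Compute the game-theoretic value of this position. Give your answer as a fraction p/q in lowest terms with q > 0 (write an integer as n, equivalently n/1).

edge 1 of 15 (Red): { ∅ | 0 } → -1
edge 2 of 15 (Red): { ∅ | -1 0 } → -2
edge 3 of 15 (Blue): { -2 | -1 0 } → -3/2
edge 4 of 15 (Blue): { -2 -3/2 | -1 0 } → -5/4
edge 5 of 15 (Red): { -2 -3/2 | -5/4 -1 0 } → -11/8
edge 6 of 15 (Blue): { -2 -3/2 -11/8 | -5/4 -1 0 } → -21/16
edge 7 of 15 (Red): { -2 -3/2 -11/8 | -21/16 -5/4 -1 0 } → -43/32
edge 8 of 15 (Red): { -2 -3/2 -11/8 | -43/32 -21/16 -5/4 -1 0 } → -87/64
edge 9 of 15 (Red): { -2 -3/2 -11/8 | -87/64 -43/32 -21/16 -5/4 -1 0 } → -175/128
edge 10 of 15 (Red): { -2 -3/2 -11/8 | -175/128 -87/64 -43/32 -21/16 -5/4 -1 0 } → -351/256
edge 11 of 15 (Blue): { -2 -3/2 -11/8 -351/256 | -175/128 -87/64 -43/32 -21/16 -5/4 -1 0 } → -701/512
edge 12 of 15 (Red): { -2 -3/2 -11/8 -351/256 | -701/512 -175/128 -87/64 -43/32 -21/16 -5/4 -1 0 } → -1403/1024
edge 13 of 15 (Blue): { -2 -3/2 -11/8 -351/256 -1403/1024 | -701/512 -175/128 -87/64 -43/32 -21/16 -5/4 -1 0 } → -2805/2048
edge 14 of 15 (Red): { -2 -3/2 -11/8 -351/256 -1403/1024 | -2805/2048 -701/512 -175/128 -87/64 -43/32 -21/16 -5/4 -1 0 } → -5611/4096
edge 15 of 15 (Blue): { -2 -3/2 -11/8 -351/256 -1403/1024 -5611/4096 | -2805/2048 -701/512 -175/128 -87/64 -43/32 -21/16 -5/4 -1 0 } → -11221/8192

-11221/8192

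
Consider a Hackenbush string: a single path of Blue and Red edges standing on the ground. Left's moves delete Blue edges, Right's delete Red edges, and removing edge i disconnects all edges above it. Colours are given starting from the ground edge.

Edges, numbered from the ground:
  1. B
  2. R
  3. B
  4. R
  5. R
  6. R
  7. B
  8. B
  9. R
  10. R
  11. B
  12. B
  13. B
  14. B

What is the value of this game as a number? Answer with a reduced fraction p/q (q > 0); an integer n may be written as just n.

4511/8192

Recurse on prefixes of the 14-edge string B R B R R R B B R R B B B B:
B: Left { 0 }, Right { ∅ } ⇒ simplest 1
BR: Left { 0 }, Right { 1 } ⇒ simplest 1/2
BRB: Left { 0,1/2 }, Right { 1 } ⇒ simplest 3/4
BRBR: Left { 0,1/2 }, Right { 3/4,1 } ⇒ simplest 5/8
BRBRR: Left { 0,1/2 }, Right { 5/8,3/4,1 } ⇒ simplest 9/16
BRBRRR: Left { 0,1/2 }, Right { 9/16,5/8,3/4,1 } ⇒ simplest 17/32
BRBRRRB: Left { 0,1/2,17/32 }, Right { 9/16,5/8,3/4,1 } ⇒ simplest 35/64
BRBRRRBB: Left { 0,1/2,17/32,35/64 }, Right { 9/16,5/8,3/4,1 } ⇒ simplest 71/128
BRBRRRBBR: Left { 0,1/2,17/32,35/64 }, Right { 71/128,9/16,5/8,3/4,1 } ⇒ simplest 141/256
BRBRRRBBRR: Left { 0,1/2,17/32,35/64 }, Right { 141/256,71/128,9/16,5/8,3/4,1 } ⇒ simplest 281/512
BRBRRRBBRRB: Left { 0,1/2,17/32,35/64,281/512 }, Right { 141/256,71/128,9/16,5/8,3/4,1 } ⇒ simplest 563/1024
BRBRRRBBRRBB: Left { 0,1/2,17/32,35/64,281/512,563/1024 }, Right { 141/256,71/128,9/16,5/8,3/4,1 } ⇒ simplest 1127/2048
BRBRRRBBRRBBB: Left { 0,1/2,17/32,35/64,281/512,563/1024,1127/2048 }, Right { 141/256,71/128,9/16,5/8,3/4,1 } ⇒ simplest 2255/4096
BRBRRRBBRRBBBB: Left { 0,1/2,17/32,35/64,281/512,563/1024,1127/2048,2255/4096 }, Right { 141/256,71/128,9/16,5/8,3/4,1 } ⇒ simplest 4511/8192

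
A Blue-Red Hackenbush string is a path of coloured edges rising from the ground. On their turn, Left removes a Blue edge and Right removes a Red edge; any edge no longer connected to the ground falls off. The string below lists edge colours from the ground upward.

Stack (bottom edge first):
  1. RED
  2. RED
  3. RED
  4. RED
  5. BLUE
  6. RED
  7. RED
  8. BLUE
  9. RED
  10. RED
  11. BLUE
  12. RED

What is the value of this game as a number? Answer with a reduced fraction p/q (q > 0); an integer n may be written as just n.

v(R) = { none | 0 } so -1
v(RR) = { none | -1, 0 } so -2
v(RRR) = { none | -2, -1, 0 } so -3
v(RRRR) = { none | -3, -2, -1, 0 } so -4
v(RRRRB) = { -4 | -3, -2, -1, 0 } so -7/2
v(RRRRBR) = { -4 | -7/2, -3, -2, -1, 0 } so -15/4
v(RRRRBRR) = { -4 | -15/4, -7/2, -3, -2, -1, 0 } so -31/8
v(RRRRBRRB) = { -4, -31/8 | -15/4, -7/2, -3, -2, -1, 0 } so -61/16
v(RRRRBRRBR) = { -4, -31/8 | -61/16, -15/4, -7/2, -3, -2, -1, 0 } so -123/32
v(RRRRBRRBRR) = { -4, -31/8 | -123/32, -61/16, -15/4, -7/2, -3, -2, -1, 0 } so -247/64
v(RRRRBRRBRRB) = { -4, -31/8, -247/64 | -123/32, -61/16, -15/4, -7/2, -3, -2, -1, 0 } so -493/128
v(RRRRBRRBRRBR) = { -4, -31/8, -247/64 | -493/128, -123/32, -61/16, -15/4, -7/2, -3, -2, -1, 0 } so -987/256

-987/256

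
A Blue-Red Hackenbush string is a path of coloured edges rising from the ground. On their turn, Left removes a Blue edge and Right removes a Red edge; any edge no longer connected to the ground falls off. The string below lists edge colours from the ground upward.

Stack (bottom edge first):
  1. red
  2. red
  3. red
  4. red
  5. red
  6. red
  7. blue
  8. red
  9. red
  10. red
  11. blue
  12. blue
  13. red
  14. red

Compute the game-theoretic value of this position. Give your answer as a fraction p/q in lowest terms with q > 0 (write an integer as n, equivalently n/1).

Build val(s[:k]) for k = 1..14, string s = red red red red red red blue red red red blue blue red red.
r: Left { · }, Right { 0 } so simplest -1
rr: Left { · }, Right { -1,0 } so simplest -2
rrr: Left { · }, Right { -2,-1,0 } so simplest -3
rrrr: Left { · }, Right { -3,-2,-1,0 } so simplest -4
rrrrr: Left { · }, Right { -4,-3,-2,-1,0 } so simplest -5
rrrrrr: Left { · }, Right { -5,-4,-3,-2,-1,0 } so simplest -6
rrrrrrb: Left { -6 }, Right { -5,-4,-3,-2,-1,0 } so simplest -11/2
rrrrrrbr: Left { -6 }, Right { -11/2,-5,-4,-3,-2,-1,0 } so simplest -23/4
rrrrrrbrr: Left { -6 }, Right { -23/4,-11/2,-5,-4,-3,-2,-1,0 } so simplest -47/8
rrrrrrbrrr: Left { -6 }, Right { -47/8,-23/4,-11/2,-5,-4,-3,-2,-1,0 } so simplest -95/16
rrrrrrbrrrb: Left { -6,-95/16 }, Right { -47/8,-23/4,-11/2,-5,-4,-3,-2,-1,0 } so simplest -189/32
rrrrrrbrrrbb: Left { -6,-95/16,-189/32 }, Right { -47/8,-23/4,-11/2,-5,-4,-3,-2,-1,0 } so simplest -377/64
rrrrrrbrrrbbr: Left { -6,-95/16,-189/32 }, Right { -377/64,-47/8,-23/4,-11/2,-5,-4,-3,-2,-1,0 } so simplest -755/128
rrrrrrbrrrbbrr: Left { -6,-95/16,-189/32 }, Right { -755/128,-377/64,-47/8,-23/4,-11/2,-5,-4,-3,-2,-1,0 } so simplest -1511/256

-1511/256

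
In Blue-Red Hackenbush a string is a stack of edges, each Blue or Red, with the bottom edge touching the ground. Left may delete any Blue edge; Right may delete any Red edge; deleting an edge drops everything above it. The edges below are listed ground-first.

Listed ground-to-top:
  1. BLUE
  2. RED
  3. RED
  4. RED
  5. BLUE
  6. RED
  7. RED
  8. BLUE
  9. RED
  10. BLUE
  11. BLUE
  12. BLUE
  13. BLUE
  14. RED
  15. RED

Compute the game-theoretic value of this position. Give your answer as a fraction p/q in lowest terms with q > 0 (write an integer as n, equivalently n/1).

Prefix values for BLUE RED RED RED BLUE RED RED BLUE RED BLUE BLUE BLUE BLUE RED RED via {L|R} + simplicity:
value(B) = { 0 |  } gives 1
value(BR) = { 0 | 1 } gives 1/2
value(BRR) = { 0 | 1/2; 1 } gives 1/4
value(BRRR) = { 0 | 1/4; 1/2; 1 } gives 1/8
value(BRRRB) = { 0; 1/8 | 1/4; 1/2; 1 } gives 3/16
value(BRRRBR) = { 0; 1/8 | 3/16; 1/4; 1/2; 1 } gives 5/32
value(BRRRBRR) = { 0; 1/8 | 5/32; 3/16; 1/4; 1/2; 1 } gives 9/64
value(BRRRBRRB) = { 0; 1/8; 9/64 | 5/32; 3/16; 1/4; 1/2; 1 } gives 19/128
value(BRRRBRRBR) = { 0; 1/8; 9/64 | 19/128; 5/32; 3/16; 1/4; 1/2; 1 } gives 37/256
value(BRRRBRRBRB) = { 0; 1/8; 9/64; 37/256 | 19/128; 5/32; 3/16; 1/4; 1/2; 1 } gives 75/512
value(BRRRBRRBRBB) = { 0; 1/8; 9/64; 37/256; 75/512 | 19/128; 5/32; 3/16; 1/4; 1/2; 1 } gives 151/1024
value(BRRRBRRBRBBB) = { 0; 1/8; 9/64; 37/256; 75/512; 151/1024 | 19/128; 5/32; 3/16; 1/4; 1/2; 1 } gives 303/2048
value(BRRRBRRBRBBBB) = { 0; 1/8; 9/64; 37/256; 75/512; 151/1024; 303/2048 | 19/128; 5/32; 3/16; 1/4; 1/2; 1 } gives 607/4096
value(BRRRBRRBRBBBBR) = { 0; 1/8; 9/64; 37/256; 75/512; 151/1024; 303/2048 | 607/4096; 19/128; 5/32; 3/16; 1/4; 1/2; 1 } gives 1213/8192
value(BRRRBRRBRBBBBRR) = { 0; 1/8; 9/64; 37/256; 75/512; 151/1024; 303/2048 | 1213/8192; 607/4096; 19/128; 5/32; 3/16; 1/4; 1/2; 1 } gives 2425/16384

2425/16384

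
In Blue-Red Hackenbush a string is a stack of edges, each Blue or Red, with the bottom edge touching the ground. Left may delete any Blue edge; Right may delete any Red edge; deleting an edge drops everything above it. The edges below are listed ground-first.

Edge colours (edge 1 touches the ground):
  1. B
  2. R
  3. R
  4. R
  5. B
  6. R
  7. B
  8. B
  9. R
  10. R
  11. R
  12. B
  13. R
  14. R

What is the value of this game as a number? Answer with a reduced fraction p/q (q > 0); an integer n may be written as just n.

g_1 [B]  L=[0]  R=[∅]  → 1
g_2 [BR]  L=[0]  R=[1]  → 1/2
g_3 [BRR]  L=[0]  R=[1/2,1]  → 1/4
g_4 [BRRR]  L=[0]  R=[1/4,1/2,1]  → 1/8
g_5 [BRRRB]  L=[0,1/8]  R=[1/4,1/2,1]  → 3/16
g_6 [BRRRBR]  L=[0,1/8]  R=[3/16,1/4,1/2,1]  → 5/32
g_7 [BRRRBRB]  L=[0,1/8,5/32]  R=[3/16,1/4,1/2,1]  → 11/64
g_8 [BRRRBRBB]  L=[0,1/8,5/32,11/64]  R=[3/16,1/4,1/2,1]  → 23/128
g_9 [BRRRBRBBR]  L=[0,1/8,5/32,11/64]  R=[23/128,3/16,1/4,1/2,1]  → 45/256
g_10 [BRRRBRBBRR]  L=[0,1/8,5/32,11/64]  R=[45/256,23/128,3/16,1/4,1/2,1]  → 89/512
g_11 [BRRRBRBBRRR]  L=[0,1/8,5/32,11/64]  R=[89/512,45/256,23/128,3/16,1/4,1/2,1]  → 177/1024
g_12 [BRRRBRBBRRRB]  L=[0,1/8,5/32,11/64,177/1024]  R=[89/512,45/256,23/128,3/16,1/4,1/2,1]  → 355/2048
g_13 [BRRRBRBBRRRBR]  L=[0,1/8,5/32,11/64,177/1024]  R=[355/2048,89/512,45/256,23/128,3/16,1/4,1/2,1]  → 709/4096
g_14 [BRRRBRBBRRRBRR]  L=[0,1/8,5/32,11/64,177/1024]  R=[709/4096,355/2048,89/512,45/256,23/128,3/16,1/4,1/2,1]  → 1417/8192

1417/8192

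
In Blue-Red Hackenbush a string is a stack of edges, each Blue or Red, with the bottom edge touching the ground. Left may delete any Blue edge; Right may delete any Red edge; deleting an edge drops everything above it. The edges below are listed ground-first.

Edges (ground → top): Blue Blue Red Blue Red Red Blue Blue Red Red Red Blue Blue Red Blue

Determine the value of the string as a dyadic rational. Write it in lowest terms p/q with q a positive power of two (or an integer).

13083/8192

Recurse on prefixes of the 15-edge string Blue Blue Red Blue Red Red Blue Blue Red Red Red Blue Blue Red Blue:
B: Left { 0 }, Right {  } = simplest 1
BB: Left { 0,1 }, Right {  } = simplest 2
BBR: Left { 0,1 }, Right { 2 } = simplest 3/2
BBRB: Left { 0,1,3/2 }, Right { 2 } = simplest 7/4
BBRBR: Left { 0,1,3/2 }, Right { 7/4,2 } = simplest 13/8
BBRBRR: Left { 0,1,3/2 }, Right { 13/8,7/4,2 } = simplest 25/16
BBRBRRB: Left { 0,1,3/2,25/16 }, Right { 13/8,7/4,2 } = simplest 51/32
BBRBRRBB: Left { 0,1,3/2,25/16,51/32 }, Right { 13/8,7/4,2 } = simplest 103/64
BBRBRRBBR: Left { 0,1,3/2,25/16,51/32 }, Right { 103/64,13/8,7/4,2 } = simplest 205/128
BBRBRRBBRR: Left { 0,1,3/2,25/16,51/32 }, Right { 205/128,103/64,13/8,7/4,2 } = simplest 409/256
BBRBRRBBRRR: Left { 0,1,3/2,25/16,51/32 }, Right { 409/256,205/128,103/64,13/8,7/4,2 } = simplest 817/512
BBRBRRBBRRRB: Left { 0,1,3/2,25/16,51/32,817/512 }, Right { 409/256,205/128,103/64,13/8,7/4,2 } = simplest 1635/1024
BBRBRRBBRRRBB: Left { 0,1,3/2,25/16,51/32,817/512,1635/1024 }, Right { 409/256,205/128,103/64,13/8,7/4,2 } = simplest 3271/2048
BBRBRRBBRRRBBR: Left { 0,1,3/2,25/16,51/32,817/512,1635/1024 }, Right { 3271/2048,409/256,205/128,103/64,13/8,7/4,2 } = simplest 6541/4096
BBRBRRBBRRRBBRB: Left { 0,1,3/2,25/16,51/32,817/512,1635/1024,6541/4096 }, Right { 3271/2048,409/256,205/128,103/64,13/8,7/4,2 } = simplest 13083/8192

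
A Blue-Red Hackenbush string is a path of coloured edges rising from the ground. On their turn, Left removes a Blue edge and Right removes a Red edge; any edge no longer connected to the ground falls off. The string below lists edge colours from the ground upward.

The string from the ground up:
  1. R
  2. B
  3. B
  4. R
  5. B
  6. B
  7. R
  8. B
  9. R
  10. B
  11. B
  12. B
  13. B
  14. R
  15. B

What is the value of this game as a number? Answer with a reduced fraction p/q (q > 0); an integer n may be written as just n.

-4741/16384

Recurse on prefixes of the 15-edge string R B B R B B R B R B B B B R B:
G_1 [R]  L=[none]  R=[0]  so -1
G_2 [RB]  L=[-1]  R=[0]  so -1/2
G_3 [RBB]  L=[-1, -1/2]  R=[0]  so -1/4
G_4 [RBBR]  L=[-1, -1/2]  R=[-1/4, 0]  so -3/8
G_5 [RBBRB]  L=[-1, -1/2, -3/8]  R=[-1/4, 0]  so -5/16
G_6 [RBBRBB]  L=[-1, -1/2, -3/8, -5/16]  R=[-1/4, 0]  so -9/32
G_7 [RBBRBBR]  L=[-1, -1/2, -3/8, -5/16]  R=[-9/32, -1/4, 0]  so -19/64
G_8 [RBBRBBRB]  L=[-1, -1/2, -3/8, -5/16, -19/64]  R=[-9/32, -1/4, 0]  so -37/128
G_9 [RBBRBBRBR]  L=[-1, -1/2, -3/8, -5/16, -19/64]  R=[-37/128, -9/32, -1/4, 0]  so -75/256
G_10 [RBBRBBRBRB]  L=[-1, -1/2, -3/8, -5/16, -19/64, -75/256]  R=[-37/128, -9/32, -1/4, 0]  so -149/512
G_11 [RBBRBBRBRBB]  L=[-1, -1/2, -3/8, -5/16, -19/64, -75/256, -149/512]  R=[-37/128, -9/32, -1/4, 0]  so -297/1024
G_12 [RBBRBBRBRBBB]  L=[-1, -1/2, -3/8, -5/16, -19/64, -75/256, -149/512, -297/1024]  R=[-37/128, -9/32, -1/4, 0]  so -593/2048
G_13 [RBBRBBRBRBBBB]  L=[-1, -1/2, -3/8, -5/16, -19/64, -75/256, -149/512, -297/1024, -593/2048]  R=[-37/128, -9/32, -1/4, 0]  so -1185/4096
G_14 [RBBRBBRBRBBBBR]  L=[-1, -1/2, -3/8, -5/16, -19/64, -75/256, -149/512, -297/1024, -593/2048]  R=[-1185/4096, -37/128, -9/32, -1/4, 0]  so -2371/8192
G_15 [RBBRBBRBRBBBBRB]  L=[-1, -1/2, -3/8, -5/16, -19/64, -75/256, -149/512, -297/1024, -593/2048, -2371/8192]  R=[-1185/4096, -37/128, -9/32, -1/4, 0]  so -4741/16384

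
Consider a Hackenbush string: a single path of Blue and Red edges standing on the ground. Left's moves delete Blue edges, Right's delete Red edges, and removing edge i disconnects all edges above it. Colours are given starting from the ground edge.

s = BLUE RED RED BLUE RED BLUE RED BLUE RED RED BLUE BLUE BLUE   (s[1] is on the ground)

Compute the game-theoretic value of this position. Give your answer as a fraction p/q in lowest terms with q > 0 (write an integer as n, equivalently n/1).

1359/4096

Build G(s[:k]) for k = 1..13, string s = BLUE RED RED BLUE RED BLUE RED BLUE RED RED BLUE BLUE BLUE.
edge 1 of 13 (BLUE): { 0 | none } ⇒ 1
edge 2 of 13 (RED): { 0 | 1 } ⇒ 1/2
edge 3 of 13 (RED): { 0 | 1/2, 1 } ⇒ 1/4
edge 4 of 13 (BLUE): { 0, 1/4 | 1/2, 1 } ⇒ 3/8
edge 5 of 13 (RED): { 0, 1/4 | 3/8, 1/2, 1 } ⇒ 5/16
edge 6 of 13 (BLUE): { 0, 1/4, 5/16 | 3/8, 1/2, 1 } ⇒ 11/32
edge 7 of 13 (RED): { 0, 1/4, 5/16 | 11/32, 3/8, 1/2, 1 } ⇒ 21/64
edge 8 of 13 (BLUE): { 0, 1/4, 5/16, 21/64 | 11/32, 3/8, 1/2, 1 } ⇒ 43/128
edge 9 of 13 (RED): { 0, 1/4, 5/16, 21/64 | 43/128, 11/32, 3/8, 1/2, 1 } ⇒ 85/256
edge 10 of 13 (RED): { 0, 1/4, 5/16, 21/64 | 85/256, 43/128, 11/32, 3/8, 1/2, 1 } ⇒ 169/512
edge 11 of 13 (BLUE): { 0, 1/4, 5/16, 21/64, 169/512 | 85/256, 43/128, 11/32, 3/8, 1/2, 1 } ⇒ 339/1024
edge 12 of 13 (BLUE): { 0, 1/4, 5/16, 21/64, 169/512, 339/1024 | 85/256, 43/128, 11/32, 3/8, 1/2, 1 } ⇒ 679/2048
edge 13 of 13 (BLUE): { 0, 1/4, 5/16, 21/64, 169/512, 339/1024, 679/2048 | 85/256, 43/128, 11/32, 3/8, 1/2, 1 } ⇒ 1359/4096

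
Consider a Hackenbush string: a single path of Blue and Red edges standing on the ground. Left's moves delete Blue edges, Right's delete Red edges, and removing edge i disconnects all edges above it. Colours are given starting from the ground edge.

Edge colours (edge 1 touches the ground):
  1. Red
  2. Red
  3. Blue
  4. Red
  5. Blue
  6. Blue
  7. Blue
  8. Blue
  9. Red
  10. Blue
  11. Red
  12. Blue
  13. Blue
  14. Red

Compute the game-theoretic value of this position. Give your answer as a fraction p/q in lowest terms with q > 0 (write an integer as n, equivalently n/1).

Build v(s[:k]) for k = 1..14, string s = Red Red Blue Red Blue Blue Blue Blue Red Blue Red Blue Blue Red.
1 of 14 · R · max L −∞ · min R 0 → -1
2 of 14 · RR · max L −∞ · min R -1 → -2
3 of 14 · RRB · max L -2 · min R -1 → -3/2
4 of 14 · RRBR · max L -2 · min R -3/2 → -7/4
5 of 14 · RRBRB · max L -7/4 · min R -3/2 → -13/8
6 of 14 · RRBRBB · max L -13/8 · min R -3/2 → -25/16
7 of 14 · RRBRBBB · max L -25/16 · min R -3/2 → -49/32
8 of 14 · RRBRBBBB · max L -49/32 · min R -3/2 → -97/64
9 of 14 · RRBRBBBBR · max L -49/32 · min R -97/64 → -195/128
10 of 14 · RRBRBBBBRB · max L -195/128 · min R -97/64 → -389/256
11 of 14 · RRBRBBBBRBR · max L -195/128 · min R -389/256 → -779/512
12 of 14 · RRBRBBBBRBRB · max L -779/512 · min R -389/256 → -1557/1024
13 of 14 · RRBRBBBBRBRBB · max L -1557/1024 · min R -389/256 → -3113/2048
14 of 14 · RRBRBBBBRBRBBR · max L -1557/1024 · min R -3113/2048 → -6227/4096

-6227/4096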